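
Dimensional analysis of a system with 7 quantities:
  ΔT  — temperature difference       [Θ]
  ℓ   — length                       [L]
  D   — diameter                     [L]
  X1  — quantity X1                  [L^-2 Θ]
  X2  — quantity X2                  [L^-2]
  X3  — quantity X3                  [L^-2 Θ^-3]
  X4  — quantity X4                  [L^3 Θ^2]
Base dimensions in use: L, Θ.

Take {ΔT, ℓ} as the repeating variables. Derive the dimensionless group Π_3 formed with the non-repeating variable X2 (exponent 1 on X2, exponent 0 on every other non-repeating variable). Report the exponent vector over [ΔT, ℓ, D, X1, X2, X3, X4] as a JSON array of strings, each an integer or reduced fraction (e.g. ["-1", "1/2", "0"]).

Exponent matrix [L,Θ] × [ΔT,ℓ,D,X1,X2,X3,X4]:
  L: [ 0  1  1 -2 -2 -2  3]
  Θ: [ 1  0  0  1  0 -3  2]
Echelon form has 2 nonzero rows (pivots: ΔT,ℓ)
Pivot set = {ΔT,ℓ}, free = {D,X1,X2,X3,X4}
RREF:
  r0: [   1    0    0    1    0   -3    2]
  r1: [   0    1    1   -2   -2   -2    3]
Fix exponent of X2 at 1, D at 0, X1 at 0, X3 at 0, X4 at 0; solve each RREF row for its pivot's exponent:
  r0: exp(ΔT) + (0)·1 = 0 ⇒ exp(ΔT) = 0
  r1: exp(ℓ) + (-2)·1 = 0 ⇒ exp(ℓ) = 2
Π_3 = ℓ^2 · X2

["0", "2", "0", "0", "1", "0", "0"]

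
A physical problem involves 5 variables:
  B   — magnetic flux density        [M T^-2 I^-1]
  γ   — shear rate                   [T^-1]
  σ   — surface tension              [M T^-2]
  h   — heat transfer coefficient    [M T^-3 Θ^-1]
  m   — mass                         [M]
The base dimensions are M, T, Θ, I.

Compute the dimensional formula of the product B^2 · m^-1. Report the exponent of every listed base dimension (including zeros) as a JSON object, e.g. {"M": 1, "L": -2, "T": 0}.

Dimensional matrix (M×T×Θ×I by B×γ×σ×h×m):
  M: [ 1  0  1  1  1]
  T: [-2 -1 -2 -3  0]
  Θ: [ 0  0  0 -1  0]
  I: [-1  0  0  0  0]
  [M]: (2)·1+(-1)·1 = 1
  [T]: (2)·-2+(-1)·0 = -4
  [Θ]: (2)·0+(-1)·0 = 0
  [I]: (2)·-1+(-1)·0 = -2
⇒ M T^-4 I^-2

{"M": 1, "T": -4, "Θ": 0, "I": -2}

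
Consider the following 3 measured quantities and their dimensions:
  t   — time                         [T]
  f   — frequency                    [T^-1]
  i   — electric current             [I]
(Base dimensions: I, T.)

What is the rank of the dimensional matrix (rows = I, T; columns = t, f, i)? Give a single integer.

Exponent matrix [I,T] × [t,f,i]:
  I: [ 0  0  1]
  T: [ 1 -1  0]
Row reduction gives pivot columns t,i; rank = 2

2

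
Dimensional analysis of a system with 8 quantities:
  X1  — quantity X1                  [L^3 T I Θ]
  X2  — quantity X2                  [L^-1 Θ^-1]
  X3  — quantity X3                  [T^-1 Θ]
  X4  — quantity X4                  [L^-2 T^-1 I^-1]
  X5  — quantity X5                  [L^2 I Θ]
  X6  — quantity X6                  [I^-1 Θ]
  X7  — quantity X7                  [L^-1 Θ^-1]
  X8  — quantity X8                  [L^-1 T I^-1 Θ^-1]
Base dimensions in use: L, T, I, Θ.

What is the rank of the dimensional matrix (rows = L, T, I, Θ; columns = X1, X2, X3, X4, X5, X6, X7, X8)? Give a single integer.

Write exponents as rows L,T,I,Θ / cols X1,X2,X3,X4,X5,X6,X7,X8:
  L: [ 3 -1  0 -2  2  0 -1 -1]
  T: [ 1  0 -1 -1  0  0  0  1]
  I: [ 1  0  0 -1  1 -1  0 -1]
  Θ: [ 1 -1  1  0  1  1 -1 -1]
RREF → pivots at {X1,X2,X3} ⇒ r = 3

3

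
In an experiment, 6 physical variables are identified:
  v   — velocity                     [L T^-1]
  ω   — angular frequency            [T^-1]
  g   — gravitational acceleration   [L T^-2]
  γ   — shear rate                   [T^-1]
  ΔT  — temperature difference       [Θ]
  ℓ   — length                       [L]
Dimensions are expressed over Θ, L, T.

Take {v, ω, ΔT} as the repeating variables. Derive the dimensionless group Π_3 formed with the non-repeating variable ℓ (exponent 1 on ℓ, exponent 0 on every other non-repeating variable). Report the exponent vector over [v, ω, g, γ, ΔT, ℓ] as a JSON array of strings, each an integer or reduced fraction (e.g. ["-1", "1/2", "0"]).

Dimensional matrix (Θ×L×T by v×ω×g×γ×ΔT×ℓ):
  Θ: [ 0  0  0  0  1  0]
  L: [ 1  0  1  0  0  1]
  T: [-1 -1 -2 -1  0  0]
Echelon form has 3 nonzero rows (pivots: v,ω,ΔT)
Repeat: v,ω,ΔT; free: g,γ,ℓ
RREF:
  r0: [   1    0    1    0    0    1]
  r1: [   0    1    1    1    0   -1]
  r2: [   0    0    0    0    1    0]
Fix exponent of ℓ at 1, g at 0, γ at 0; solve each RREF row for its pivot's exponent:
  r0: exp(v) + (1)·1 = 0 ⇒ exp(v) = -1
  r1: exp(ω) + (-1)·1 = 0 ⇒ exp(ω) = 1
  r2: exp(ΔT) + (0)·1 = 0 ⇒ exp(ΔT) = 0
Π_3 = v^-1 · ω · ℓ

["-1", "1", "0", "0", "0", "1"]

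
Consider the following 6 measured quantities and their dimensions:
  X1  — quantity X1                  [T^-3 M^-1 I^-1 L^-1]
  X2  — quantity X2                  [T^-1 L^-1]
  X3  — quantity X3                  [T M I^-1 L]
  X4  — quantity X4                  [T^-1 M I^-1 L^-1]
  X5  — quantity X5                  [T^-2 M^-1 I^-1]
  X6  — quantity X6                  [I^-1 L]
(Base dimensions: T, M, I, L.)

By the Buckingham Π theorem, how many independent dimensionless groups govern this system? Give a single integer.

3

Exponent matrix [T,M,I,L] × [X1,X2,X3,X4,X5,X6]:
  T: [-3 -1  1 -1 -2  0]
  M: [-1  0  1  1 -1  0]
  I: [-1  0 -1 -1 -1 -1]
  L: [-1 -1  1 -1  0  1]
RREF → pivots at {X1,X2,X3} ⇒ r = 3
Π count = n − r = 6 − 3 = 3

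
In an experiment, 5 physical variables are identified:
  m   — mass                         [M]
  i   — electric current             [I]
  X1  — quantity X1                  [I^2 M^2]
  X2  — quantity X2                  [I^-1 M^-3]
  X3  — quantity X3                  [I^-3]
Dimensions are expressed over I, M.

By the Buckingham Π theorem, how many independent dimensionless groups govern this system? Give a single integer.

3

Exponent matrix [I,M] × [m,i,X1,X2,X3]:
  I: [ 0  1  2 -1 -3]
  M: [ 1  0  2 -3  0]
RREF → pivots at {m,i} ⇒ r = 2
n=5, r=2 ⇒ 3 dimensionless groups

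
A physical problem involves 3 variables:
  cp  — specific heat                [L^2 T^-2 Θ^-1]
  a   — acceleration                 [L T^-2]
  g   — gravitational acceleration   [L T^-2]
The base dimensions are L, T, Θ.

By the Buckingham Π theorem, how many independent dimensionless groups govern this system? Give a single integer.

Exponent matrix [L,T,Θ] × [cp,a,g]:
  L: [ 2  1  1]
  T: [-2 -2 -2]
  Θ: [-1  0  0]
RREF → pivots at {cp,a} ⇒ r = 2
3 vars − rank 2 = 1 Π group

1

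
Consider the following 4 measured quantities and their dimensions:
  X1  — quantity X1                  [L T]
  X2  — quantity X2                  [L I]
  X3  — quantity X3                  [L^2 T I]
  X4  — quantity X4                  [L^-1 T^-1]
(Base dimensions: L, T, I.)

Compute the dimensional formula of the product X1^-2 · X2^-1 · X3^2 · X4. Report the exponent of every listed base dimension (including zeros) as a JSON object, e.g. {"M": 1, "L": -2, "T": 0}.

{"L": 0, "T": -1, "I": 1}

Write exponents as rows L,T,I / cols X1,X2,X3,X4:
  L: [ 1  1  2 -1]
  T: [ 1  0  1 -1]
  I: [ 0  1  1  0]
  [L]: (-2)·1+(-1)·1+(2)·2+(1)·-1 = 0
  [T]: (-2)·1+(-1)·0+(2)·1+(1)·-1 = -1
  [I]: (-2)·0+(-1)·1+(2)·1+(1)·0 = 1
⇒ T^-1 I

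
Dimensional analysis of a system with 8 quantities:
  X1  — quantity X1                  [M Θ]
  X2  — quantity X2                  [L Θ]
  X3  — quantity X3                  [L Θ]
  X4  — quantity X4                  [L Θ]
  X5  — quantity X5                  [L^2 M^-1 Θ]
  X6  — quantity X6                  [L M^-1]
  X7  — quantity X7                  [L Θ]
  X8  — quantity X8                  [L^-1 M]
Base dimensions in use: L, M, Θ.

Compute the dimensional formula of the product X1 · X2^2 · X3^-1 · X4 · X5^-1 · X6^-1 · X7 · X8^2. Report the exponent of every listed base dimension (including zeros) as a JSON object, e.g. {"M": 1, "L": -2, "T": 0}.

{"L": -2, "M": 5, "Θ": 3}

Dimensional matrix (L×M×Θ by X1×X2×X3×X4×X5×X6×X7×X8):
  L: [ 0  1  1  1  2  1  1 -1]
  M: [ 1  0  0  0 -1 -1  0  1]
  Θ: [ 1  1  1  1  1  0  1  0]
  [L]: (1)·0+(2)·1+(-1)·1+(1)·1+(-1)·2+(-1)·1+(1)·1+(2)·-1 = -2
  [M]: (1)·1+(2)·0+(-1)·0+(1)·0+(-1)·-1+(-1)·-1+(1)·0+(2)·1 = 5
  [Θ]: (1)·1+(2)·1+(-1)·1+(1)·1+(-1)·1+(-1)·0+(1)·1+(2)·0 = 3
⇒ L^-2 M^5 Θ^3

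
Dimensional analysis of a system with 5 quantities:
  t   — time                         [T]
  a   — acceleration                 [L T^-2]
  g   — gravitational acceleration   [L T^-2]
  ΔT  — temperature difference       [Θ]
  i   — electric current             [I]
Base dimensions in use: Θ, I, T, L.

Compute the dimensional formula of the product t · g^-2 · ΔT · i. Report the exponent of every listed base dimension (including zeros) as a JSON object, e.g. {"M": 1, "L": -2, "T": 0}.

{"Θ": 1, "I": 1, "T": 5, "L": -2}

Write exponents as rows Θ,I,T,L / cols t,a,g,ΔT,i:
  Θ: [ 0  0  0  1  0]
  I: [ 0  0  0  0  1]
  T: [ 1 -2 -2  0  0]
  L: [ 0  1  1  0  0]
  [Θ]: (1)·0+(-2)·0+(1)·1+(1)·0 = 1
  [I]: (1)·0+(-2)·0+(1)·0+(1)·1 = 1
  [T]: (1)·1+(-2)·-2+(1)·0+(1)·0 = 5
  [L]: (1)·0+(-2)·1+(1)·0+(1)·0 = -2
⇒ Θ I T^5 L^-2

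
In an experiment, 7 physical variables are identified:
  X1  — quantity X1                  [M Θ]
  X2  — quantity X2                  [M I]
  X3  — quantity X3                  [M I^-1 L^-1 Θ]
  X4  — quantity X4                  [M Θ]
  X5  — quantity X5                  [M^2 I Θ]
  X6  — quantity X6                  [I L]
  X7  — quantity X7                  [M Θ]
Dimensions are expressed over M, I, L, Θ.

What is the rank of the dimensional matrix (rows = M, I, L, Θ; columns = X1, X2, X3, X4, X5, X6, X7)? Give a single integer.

3

Exponent matrix [M,I,L,Θ] × [X1,X2,X3,X4,X5,X6,X7]:
  M: [ 1  1  1  1  2  0  1]
  I: [ 0  1 -1  0  1  1  0]
  L: [ 0  0 -1  0  0  1  0]
  Θ: [ 1  0  1  1  1  0  1]
RREF → pivots at {X1,X2,X3} ⇒ r = 3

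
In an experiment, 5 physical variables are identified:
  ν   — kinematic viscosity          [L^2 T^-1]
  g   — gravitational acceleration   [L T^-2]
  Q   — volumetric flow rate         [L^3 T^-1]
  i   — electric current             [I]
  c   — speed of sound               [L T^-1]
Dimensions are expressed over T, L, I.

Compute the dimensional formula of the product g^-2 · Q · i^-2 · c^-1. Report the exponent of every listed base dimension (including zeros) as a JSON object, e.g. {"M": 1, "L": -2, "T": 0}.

{"T": 4, "L": 0, "I": -2}

Dimensional matrix (T×L×I by ν×g×Q×i×c):
  T: [-1 -2 -1  0 -1]
  L: [ 2  1  3  0  1]
  I: [ 0  0  0  1  0]
  [T]: (-2)·-2+(1)·-1+(-2)·0+(-1)·-1 = 4
  [L]: (-2)·1+(1)·3+(-2)·0+(-1)·1 = 0
  [I]: (-2)·0+(1)·0+(-2)·1+(-1)·0 = -2
⇒ T^4 I^-2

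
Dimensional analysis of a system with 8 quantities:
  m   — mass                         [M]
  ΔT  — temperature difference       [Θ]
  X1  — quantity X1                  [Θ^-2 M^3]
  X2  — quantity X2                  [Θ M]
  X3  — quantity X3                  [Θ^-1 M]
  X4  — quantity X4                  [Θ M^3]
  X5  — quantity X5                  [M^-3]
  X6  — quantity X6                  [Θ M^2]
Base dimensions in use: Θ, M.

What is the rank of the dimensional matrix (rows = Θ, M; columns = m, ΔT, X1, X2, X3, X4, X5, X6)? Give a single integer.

2

Dimensional matrix (Θ×M by m×ΔT×X1×X2×X3×X4×X5×X6):
  Θ: [ 0  1 -2  1 -1  1  0  1]
  M: [ 1  0  3  1  1  3 -3  2]
Row reduction gives pivot columns m,ΔT; rank = 2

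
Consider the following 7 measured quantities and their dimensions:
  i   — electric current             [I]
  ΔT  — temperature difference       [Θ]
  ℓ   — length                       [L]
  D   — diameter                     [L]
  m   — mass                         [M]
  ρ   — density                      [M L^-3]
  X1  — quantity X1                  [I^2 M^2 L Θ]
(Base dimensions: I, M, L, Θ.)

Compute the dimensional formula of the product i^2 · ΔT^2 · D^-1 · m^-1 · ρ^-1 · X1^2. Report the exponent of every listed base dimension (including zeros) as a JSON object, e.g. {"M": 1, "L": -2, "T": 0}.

{"I": 6, "M": 2, "L": 4, "Θ": 4}

Write exponents as rows I,M,L,Θ / cols i,ΔT,ℓ,D,m,ρ,X1:
  I: [ 1  0  0  0  0  0  2]
  M: [ 0  0  0  0  1  1  2]
  L: [ 0  0  1  1  0 -3  1]
  Θ: [ 0  1  0  0  0  0  1]
  [I]: (2)·1+(2)·0+(-1)·0+(-1)·0+(-1)·0+(2)·2 = 6
  [M]: (2)·0+(2)·0+(-1)·0+(-1)·1+(-1)·1+(2)·2 = 2
  [L]: (2)·0+(2)·0+(-1)·1+(-1)·0+(-1)·-3+(2)·1 = 4
  [Θ]: (2)·0+(2)·1+(-1)·0+(-1)·0+(-1)·0+(2)·1 = 4
⇒ I^6 M^2 L^4 Θ^4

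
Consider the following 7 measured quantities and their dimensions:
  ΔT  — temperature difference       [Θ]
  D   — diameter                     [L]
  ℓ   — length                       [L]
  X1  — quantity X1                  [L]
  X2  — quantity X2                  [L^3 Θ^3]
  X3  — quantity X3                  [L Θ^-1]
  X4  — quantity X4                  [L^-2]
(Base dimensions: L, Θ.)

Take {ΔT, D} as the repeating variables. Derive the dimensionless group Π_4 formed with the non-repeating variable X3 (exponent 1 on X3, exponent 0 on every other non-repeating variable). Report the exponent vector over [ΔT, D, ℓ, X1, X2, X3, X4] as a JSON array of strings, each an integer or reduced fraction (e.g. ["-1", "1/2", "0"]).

["1", "-1", "0", "0", "0", "1", "0"]

Dimensional matrix (L×Θ by ΔT×D×ℓ×X1×X2×X3×X4):
  L: [ 0  1  1  1  3  1 -2]
  Θ: [ 1  0  0  0  3 -1  0]
Echelon form has 2 nonzero rows (pivots: ΔT,D)
Repeat: ΔT,D; free: ℓ,X1,X2,X3,X4
RREF:
  r0: [   1    0    0    0    3   -1    0]
  r1: [   0    1    1    1    3    1   -2]
Fix exponent of X3 at 1, ℓ at 0, X1 at 0, X2 at 0, X4 at 0; solve each RREF row for its pivot's exponent:
  r0: exp(ΔT) + (-1)·1 = 0 ⇒ exp(ΔT) = 1
  r1: exp(D) + (1)·1 = 0 ⇒ exp(D) = -1
Π_4 = ΔT · D^-1 · X3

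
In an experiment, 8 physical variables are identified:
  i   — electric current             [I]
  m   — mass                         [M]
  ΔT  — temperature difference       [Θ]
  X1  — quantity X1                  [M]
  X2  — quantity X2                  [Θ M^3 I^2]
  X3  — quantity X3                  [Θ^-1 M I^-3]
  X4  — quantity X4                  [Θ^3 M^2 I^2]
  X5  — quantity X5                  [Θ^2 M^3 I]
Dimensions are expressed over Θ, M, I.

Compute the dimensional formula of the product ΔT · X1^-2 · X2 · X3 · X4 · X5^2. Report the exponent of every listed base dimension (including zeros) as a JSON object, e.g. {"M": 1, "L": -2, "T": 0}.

Write exponents as rows Θ,M,I / cols i,m,ΔT,X1,X2,X3,X4,X5:
  Θ: [ 0  0  1  0  1 -1  3  2]
  M: [ 0  1  0  1  3  1  2  3]
  I: [ 1  0  0  0  2 -3  2  1]
  [Θ]: (1)·1+(-2)·0+(1)·1+(1)·-1+(1)·3+(2)·2 = 8
  [M]: (1)·0+(-2)·1+(1)·3+(1)·1+(1)·2+(2)·3 = 10
  [I]: (1)·0+(-2)·0+(1)·2+(1)·-3+(1)·2+(2)·1 = 3
⇒ Θ^8 M^10 I^3

{"Θ": 8, "M": 10, "I": 3}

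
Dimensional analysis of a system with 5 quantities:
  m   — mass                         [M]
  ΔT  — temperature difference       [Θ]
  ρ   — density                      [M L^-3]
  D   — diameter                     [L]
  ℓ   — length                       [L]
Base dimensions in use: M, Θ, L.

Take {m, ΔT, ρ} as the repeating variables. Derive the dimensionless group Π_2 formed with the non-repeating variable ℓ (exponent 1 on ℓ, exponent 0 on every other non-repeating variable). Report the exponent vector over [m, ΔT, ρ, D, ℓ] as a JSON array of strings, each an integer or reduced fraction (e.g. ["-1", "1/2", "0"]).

["-1/3", "0", "1/3", "0", "1"]

Exponent matrix [M,Θ,L] × [m,ΔT,ρ,D,ℓ]:
  M: [ 1  0  1  0  0]
  Θ: [ 0  1  0  0  0]
  L: [ 0  0 -3  1  1]
Echelon form has 3 nonzero rows (pivots: m,ΔT,ρ)
Pivot set = {m,ΔT,ρ}, free = {D,ℓ}
RREF:
  r0: [   1    0    0  1/3  1/3]
  r1: [   0    1    0    0    0]
  r2: [   0    0    1 -1/3 -1/3]
Fix exponent of ℓ at 1, D at 0; solve each RREF row for its pivot's exponent:
  r0: exp(m) + (1/3)·1 = 0 ⇒ exp(m) = -1/3
  r1: exp(ΔT) + (0)·1 = 0 ⇒ exp(ΔT) = 0
  r2: exp(ρ) + (-1/3)·1 = 0 ⇒ exp(ρ) = 1/3
Π_2 = m^(-1/3) · ρ^(1/3) · ℓ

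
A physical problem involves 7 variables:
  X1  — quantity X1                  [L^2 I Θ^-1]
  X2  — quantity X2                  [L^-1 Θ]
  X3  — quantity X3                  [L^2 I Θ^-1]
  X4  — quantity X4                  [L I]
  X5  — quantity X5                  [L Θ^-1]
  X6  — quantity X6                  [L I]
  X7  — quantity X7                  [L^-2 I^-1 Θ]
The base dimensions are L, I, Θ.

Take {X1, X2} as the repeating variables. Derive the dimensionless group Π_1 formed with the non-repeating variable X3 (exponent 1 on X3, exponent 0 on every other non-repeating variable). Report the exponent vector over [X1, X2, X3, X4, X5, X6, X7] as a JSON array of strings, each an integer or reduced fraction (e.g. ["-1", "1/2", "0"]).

Exponent matrix [L,I,Θ] × [X1,X2,X3,X4,X5,X6,X7]:
  L: [ 2 -1  2  1  1  1 -2]
  I: [ 1  0  1  1  0  1 -1]
  Θ: [-1  1 -1  0 -1  0  1]
Row reduction gives pivot columns X1,X2; rank = 2
Pivot set = {X1,X2}, free = {X3,X4,X5,X6,X7}
RREF:
  r0: [   1    0    1    1    0    1   -1]
  r1: [   0    1    0    1   -1    1    0]
  r2: [   0    0    0    0    0    0    0]
Fix exponent of X3 at 1, X4 at 0, X5 at 0, X6 at 0, X7 at 0; solve each RREF row for its pivot's exponent:
  r0: exp(X1) + (1)·1 = 0 ⇒ exp(X1) = -1
  r1: exp(X2) + (0)·1 = 0 ⇒ exp(X2) = 0
Π_1 = X1^-1 · X3

["-1", "0", "1", "0", "0", "0", "0"]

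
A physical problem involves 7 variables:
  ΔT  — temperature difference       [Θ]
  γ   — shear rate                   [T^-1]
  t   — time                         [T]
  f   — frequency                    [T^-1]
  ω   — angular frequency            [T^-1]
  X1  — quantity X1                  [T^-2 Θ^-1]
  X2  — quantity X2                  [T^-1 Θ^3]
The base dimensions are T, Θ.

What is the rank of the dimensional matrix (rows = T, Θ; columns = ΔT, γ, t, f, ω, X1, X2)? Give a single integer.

Exponent matrix [T,Θ] × [ΔT,γ,t,f,ω,X1,X2]:
  T: [ 0 -1  1 -1 -1 -2 -1]
  Θ: [ 1  0  0  0  0 -1  3]
Echelon form has 2 nonzero rows (pivots: ΔT,γ)

2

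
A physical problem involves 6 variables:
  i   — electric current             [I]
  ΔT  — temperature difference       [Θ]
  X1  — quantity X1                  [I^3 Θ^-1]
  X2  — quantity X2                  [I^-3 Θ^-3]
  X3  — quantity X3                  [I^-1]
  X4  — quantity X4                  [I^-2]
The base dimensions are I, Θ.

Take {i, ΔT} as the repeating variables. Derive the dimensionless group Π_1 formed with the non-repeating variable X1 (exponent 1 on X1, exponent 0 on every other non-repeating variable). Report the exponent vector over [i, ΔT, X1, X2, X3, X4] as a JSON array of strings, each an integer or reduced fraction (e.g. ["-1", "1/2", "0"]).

["-3", "1", "1", "0", "0", "0"]

Write exponents as rows I,Θ / cols i,ΔT,X1,X2,X3,X4:
  I: [ 1  0  3 -3 -1 -2]
  Θ: [ 0  1 -1 -3  0  0]
Row reduction gives pivot columns i,ΔT; rank = 2
Pivot set = {i,ΔT}, free = {X1,X2,X3,X4}
RREF:
  r0: [   1    0    3   -3   -1   -2]
  r1: [   0    1   -1   -3    0    0]
Fix exponent of X1 at 1, X2 at 0, X3 at 0, X4 at 0; solve each RREF row for its pivot's exponent:
  r0: exp(i) + (3)·1 = 0 ⇒ exp(i) = -3
  r1: exp(ΔT) + (-1)·1 = 0 ⇒ exp(ΔT) = 1
Π_1 = i^-3 · ΔT · X1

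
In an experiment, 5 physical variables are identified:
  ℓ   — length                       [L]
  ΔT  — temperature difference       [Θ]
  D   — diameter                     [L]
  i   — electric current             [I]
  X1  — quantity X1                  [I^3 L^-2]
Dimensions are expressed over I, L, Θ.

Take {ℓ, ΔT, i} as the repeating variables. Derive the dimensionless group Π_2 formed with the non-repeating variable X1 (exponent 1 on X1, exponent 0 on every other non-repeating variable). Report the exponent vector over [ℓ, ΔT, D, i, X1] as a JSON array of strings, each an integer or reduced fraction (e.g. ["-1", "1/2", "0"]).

Write exponents as rows I,L,Θ / cols ℓ,ΔT,D,i,X1:
  I: [ 0  0  0  1  3]
  L: [ 1  0  1  0 -2]
  Θ: [ 0  1  0  0  0]
RREF → pivots at {ℓ,ΔT,i} ⇒ r = 3
Repeat: ℓ,ΔT,i; free: D,X1
RREF:
  r0: [   1    0    1    0   -2]
  r1: [   0    1    0    0    0]
  r2: [   0    0    0    1    3]
Fix exponent of X1 at 1, D at 0; solve each RREF row for its pivot's exponent:
  r0: exp(ℓ) + (-2)·1 = 0 ⇒ exp(ℓ) = 2
  r1: exp(ΔT) + (0)·1 = 0 ⇒ exp(ΔT) = 0
  r2: exp(i) + (3)·1 = 0 ⇒ exp(i) = -3
Π_2 = ℓ^2 · i^-3 · X1

["2", "0", "0", "-3", "1"]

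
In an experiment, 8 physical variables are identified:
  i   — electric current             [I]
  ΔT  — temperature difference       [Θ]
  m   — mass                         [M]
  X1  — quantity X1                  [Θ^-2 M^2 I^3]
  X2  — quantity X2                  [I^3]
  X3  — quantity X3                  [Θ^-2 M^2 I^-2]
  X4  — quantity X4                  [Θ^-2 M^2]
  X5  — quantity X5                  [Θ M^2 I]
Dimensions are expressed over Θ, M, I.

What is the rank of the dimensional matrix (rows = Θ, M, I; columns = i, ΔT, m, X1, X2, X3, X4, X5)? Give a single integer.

3

Dimensional matrix (Θ×M×I by i×ΔT×m×X1×X2×X3×X4×X5):
  Θ: [ 0  1  0 -2  0 -2 -2  1]
  M: [ 0  0  1  2  0  2  2  2]
  I: [ 1  0  0  3  3 -2  0  1]
Row reduction gives pivot columns i,ΔT,m; rank = 3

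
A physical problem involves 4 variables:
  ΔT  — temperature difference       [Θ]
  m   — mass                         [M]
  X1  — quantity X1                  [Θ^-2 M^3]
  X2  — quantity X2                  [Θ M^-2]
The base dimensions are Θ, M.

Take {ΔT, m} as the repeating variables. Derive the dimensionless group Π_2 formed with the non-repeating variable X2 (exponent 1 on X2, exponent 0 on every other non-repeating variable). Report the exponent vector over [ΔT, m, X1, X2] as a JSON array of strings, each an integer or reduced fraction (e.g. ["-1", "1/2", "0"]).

Exponent matrix [Θ,M] × [ΔT,m,X1,X2]:
  Θ: [ 1  0 -2  1]
  M: [ 0  1  3 -2]
RREF → pivots at {ΔT,m} ⇒ r = 2
Repeat: ΔT,m; free: X1,X2
RREF:
  r0: [   1    0   -2    1]
  r1: [   0    1    3   -2]
Fix exponent of X2 at 1, X1 at 0; solve each RREF row for its pivot's exponent:
  r0: exp(ΔT) + (1)·1 = 0 ⇒ exp(ΔT) = -1
  r1: exp(m) + (-2)·1 = 0 ⇒ exp(m) = 2
Π_2 = ΔT^-1 · m^2 · X2

["-1", "2", "0", "1"]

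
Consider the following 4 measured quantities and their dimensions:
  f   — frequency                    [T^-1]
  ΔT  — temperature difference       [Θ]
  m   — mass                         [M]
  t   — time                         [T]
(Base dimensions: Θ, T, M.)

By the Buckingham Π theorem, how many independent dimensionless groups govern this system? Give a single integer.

1

Exponent matrix [Θ,T,M] × [f,ΔT,m,t]:
  Θ: [ 0  1  0  0]
  T: [-1  0  0  1]
  M: [ 0  0  1  0]
Row reduction gives pivot columns f,ΔT,m; rank = 3
4 vars − rank 3 = 1 Π group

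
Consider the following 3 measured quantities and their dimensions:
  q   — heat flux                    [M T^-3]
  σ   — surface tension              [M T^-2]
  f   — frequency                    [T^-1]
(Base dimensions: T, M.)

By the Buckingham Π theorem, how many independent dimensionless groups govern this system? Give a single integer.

Write exponents as rows T,M / cols q,σ,f:
  T: [-3 -2 -1]
  M: [ 1  1  0]
RREF → pivots at {q,σ} ⇒ r = 2
3 vars − rank 2 = 1 Π group

1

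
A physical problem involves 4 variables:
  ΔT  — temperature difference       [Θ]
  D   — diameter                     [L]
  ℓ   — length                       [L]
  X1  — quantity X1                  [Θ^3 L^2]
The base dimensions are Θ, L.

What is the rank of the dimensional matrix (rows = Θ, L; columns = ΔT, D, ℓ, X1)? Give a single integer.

Exponent matrix [Θ,L] × [ΔT,D,ℓ,X1]:
  Θ: [ 1  0  0  3]
  L: [ 0  1  1  2]
RREF → pivots at {ΔT,D} ⇒ r = 2

2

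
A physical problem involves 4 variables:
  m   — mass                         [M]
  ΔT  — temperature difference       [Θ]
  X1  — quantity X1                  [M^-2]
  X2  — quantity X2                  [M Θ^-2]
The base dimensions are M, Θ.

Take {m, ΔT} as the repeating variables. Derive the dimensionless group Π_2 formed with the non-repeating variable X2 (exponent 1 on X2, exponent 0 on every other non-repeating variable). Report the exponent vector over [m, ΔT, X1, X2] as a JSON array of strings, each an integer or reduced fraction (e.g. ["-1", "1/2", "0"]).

Write exponents as rows M,Θ / cols m,ΔT,X1,X2:
  M: [ 1  0 -2  1]
  Θ: [ 0  1  0 -2]
Row reduction gives pivot columns m,ΔT; rank = 2
Repeat: m,ΔT; free: X1,X2
RREF:
  r0: [   1    0   -2    1]
  r1: [   0    1    0   -2]
Fix exponent of X2 at 1, X1 at 0; solve each RREF row for its pivot's exponent:
  r0: exp(m) + (1)·1 = 0 ⇒ exp(m) = -1
  r1: exp(ΔT) + (-2)·1 = 0 ⇒ exp(ΔT) = 2
Π_2 = m^-1 · ΔT^2 · X2

["-1", "2", "0", "1"]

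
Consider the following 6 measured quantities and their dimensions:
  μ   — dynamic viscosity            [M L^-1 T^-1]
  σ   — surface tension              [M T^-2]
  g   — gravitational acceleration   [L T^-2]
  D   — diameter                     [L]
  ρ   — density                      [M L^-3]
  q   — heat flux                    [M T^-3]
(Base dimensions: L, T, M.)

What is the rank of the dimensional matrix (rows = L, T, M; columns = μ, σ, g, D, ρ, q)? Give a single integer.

3

Dimensional matrix (L×T×M by μ×σ×g×D×ρ×q):
  L: [-1  0  1  1 -3  0]
  T: [-1 -2 -2  0  0 -3]
  M: [ 1  1  0  0  1  1]
Row reduction gives pivot columns μ,σ,g; rank = 3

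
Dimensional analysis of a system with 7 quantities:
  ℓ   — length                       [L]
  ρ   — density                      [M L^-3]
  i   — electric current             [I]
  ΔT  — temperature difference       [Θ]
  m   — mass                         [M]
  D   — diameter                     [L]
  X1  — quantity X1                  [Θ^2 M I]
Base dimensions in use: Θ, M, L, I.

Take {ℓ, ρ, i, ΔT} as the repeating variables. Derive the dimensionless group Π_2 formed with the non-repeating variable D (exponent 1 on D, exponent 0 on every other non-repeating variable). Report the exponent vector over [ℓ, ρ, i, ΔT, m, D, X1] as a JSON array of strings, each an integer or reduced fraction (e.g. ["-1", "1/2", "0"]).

Dimensional matrix (Θ×M×L×I by ℓ×ρ×i×ΔT×m×D×X1):
  Θ: [ 0  0  0  1  0  0  2]
  M: [ 0  1  0  0  1  0  1]
  L: [ 1 -3  0  0  0  1  0]
  I: [ 0  0  1  0  0  0  1]
Row reduction gives pivot columns ℓ,ρ,i,ΔT; rank = 4
Repeat: ℓ,ρ,i,ΔT; free: m,D,X1
RREF:
  r0: [   1    0    0    0    3    1    3]
  r1: [   0    1    0    0    1    0    1]
  r2: [   0    0    1    0    0    0    1]
  r3: [   0    0    0    1    0    0    2]
Fix exponent of D at 1, m at 0, X1 at 0; solve each RREF row for its pivot's exponent:
  r0: exp(ℓ) + (1)·1 = 0 ⇒ exp(ℓ) = -1
  r1: exp(ρ) + (0)·1 = 0 ⇒ exp(ρ) = 0
  r2: exp(i) + (0)·1 = 0 ⇒ exp(i) = 0
  r3: exp(ΔT) + (0)·1 = 0 ⇒ exp(ΔT) = 0
Π_2 = ℓ^-1 · D

["-1", "0", "0", "0", "0", "1", "0"]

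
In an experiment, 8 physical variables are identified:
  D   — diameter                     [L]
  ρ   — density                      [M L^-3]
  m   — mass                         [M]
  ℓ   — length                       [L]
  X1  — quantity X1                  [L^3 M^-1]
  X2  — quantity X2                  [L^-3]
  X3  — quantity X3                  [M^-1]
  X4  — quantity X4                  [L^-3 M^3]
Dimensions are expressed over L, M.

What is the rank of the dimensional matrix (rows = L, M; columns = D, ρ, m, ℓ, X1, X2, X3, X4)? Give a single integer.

Exponent matrix [L,M] × [D,ρ,m,ℓ,X1,X2,X3,X4]:
  L: [ 1 -3  0  1  3 -3  0 -3]
  M: [ 0  1  1  0 -1  0 -1  3]
Row reduction gives pivot columns D,ρ; rank = 2

2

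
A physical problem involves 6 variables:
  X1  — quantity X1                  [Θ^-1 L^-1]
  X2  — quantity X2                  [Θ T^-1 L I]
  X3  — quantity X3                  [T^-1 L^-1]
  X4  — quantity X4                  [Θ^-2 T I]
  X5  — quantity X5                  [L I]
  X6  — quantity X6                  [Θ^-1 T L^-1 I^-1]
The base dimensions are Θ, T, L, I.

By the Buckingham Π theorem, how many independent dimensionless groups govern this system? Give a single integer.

3

Write exponents as rows Θ,T,L,I / cols X1,X2,X3,X4,X5,X6:
  Θ: [-1  1  0 -2  0 -1]
  T: [ 0 -1 -1  1  0  1]
  L: [-1  1 -1  0  1 -1]
  I: [ 0  1  0  1  1 -1]
Echelon form has 3 nonzero rows (pivots: X1,X2,X3)
Π count = n − r = 6 − 3 = 3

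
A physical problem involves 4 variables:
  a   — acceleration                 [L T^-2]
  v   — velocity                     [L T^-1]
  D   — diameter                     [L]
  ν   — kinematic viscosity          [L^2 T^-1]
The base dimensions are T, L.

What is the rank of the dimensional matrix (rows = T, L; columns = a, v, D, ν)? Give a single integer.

Exponent matrix [T,L] × [a,v,D,ν]:
  T: [-2 -1  0 -1]
  L: [ 1  1  1  2]
Echelon form has 2 nonzero rows (pivots: a,v)

2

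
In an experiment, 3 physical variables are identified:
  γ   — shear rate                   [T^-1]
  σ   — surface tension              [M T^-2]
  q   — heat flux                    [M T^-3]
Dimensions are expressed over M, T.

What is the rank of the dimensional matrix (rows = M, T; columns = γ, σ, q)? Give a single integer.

Exponent matrix [M,T] × [γ,σ,q]:
  M: [ 0  1  1]
  T: [-1 -2 -3]
Echelon form has 2 nonzero rows (pivots: γ,σ)

2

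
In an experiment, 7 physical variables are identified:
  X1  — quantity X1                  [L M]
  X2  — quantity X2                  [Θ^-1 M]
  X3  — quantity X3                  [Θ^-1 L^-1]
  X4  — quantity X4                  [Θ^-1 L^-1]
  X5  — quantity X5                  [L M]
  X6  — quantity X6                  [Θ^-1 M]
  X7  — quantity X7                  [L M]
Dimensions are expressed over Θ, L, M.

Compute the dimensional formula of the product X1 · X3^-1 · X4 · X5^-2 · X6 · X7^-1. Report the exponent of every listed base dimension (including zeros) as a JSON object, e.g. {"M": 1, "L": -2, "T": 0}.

Dimensional matrix (Θ×L×M by X1×X2×X3×X4×X5×X6×X7):
  Θ: [ 0 -1 -1 -1  0 -1  0]
  L: [ 1  0 -1 -1  1  0  1]
  M: [ 1  1  0  0  1  1  1]
  [Θ]: (1)·0+(-1)·-1+(1)·-1+(-2)·0+(1)·-1+(-1)·0 = -1
  [L]: (1)·1+(-1)·-1+(1)·-1+(-2)·1+(1)·0+(-1)·1 = -2
  [M]: (1)·1+(-1)·0+(1)·0+(-2)·1+(1)·1+(-1)·1 = -1
⇒ Θ^-1 L^-2 M^-1

{"Θ": -1, "L": -2, "M": -1}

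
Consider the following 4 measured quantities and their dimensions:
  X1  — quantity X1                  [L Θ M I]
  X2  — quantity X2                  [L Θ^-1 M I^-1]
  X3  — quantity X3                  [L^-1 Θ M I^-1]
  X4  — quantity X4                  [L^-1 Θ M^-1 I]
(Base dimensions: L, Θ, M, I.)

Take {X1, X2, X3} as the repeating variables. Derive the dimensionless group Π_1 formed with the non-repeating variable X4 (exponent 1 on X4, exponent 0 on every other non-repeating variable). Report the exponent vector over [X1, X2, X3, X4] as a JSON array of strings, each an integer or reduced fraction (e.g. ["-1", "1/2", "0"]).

["0", "1", "0", "1"]

Exponent matrix [L,Θ,M,I] × [X1,X2,X3,X4]:
  L: [ 1  1 -1 -1]
  Θ: [ 1 -1  1  1]
  M: [ 1  1  1 -1]
  I: [ 1 -1 -1  1]
RREF → pivots at {X1,X2,X3} ⇒ r = 3
Pivot set = {X1,X2,X3}, free = {X4}
RREF:
  r0: [   1    0    0    0]
  r1: [   0    1    0   -1]
  r2: [   0    0    1    0]
  r3: [   0    0    0    0]
Fix exponent of X4 at 1; solve each RREF row for its pivot's exponent:
  r0: exp(X1) + (0)·1 = 0 ⇒ exp(X1) = 0
  r1: exp(X2) + (-1)·1 = 0 ⇒ exp(X2) = 1
  r2: exp(X3) + (0)·1 = 0 ⇒ exp(X3) = 0
Π_1 = X2 · X4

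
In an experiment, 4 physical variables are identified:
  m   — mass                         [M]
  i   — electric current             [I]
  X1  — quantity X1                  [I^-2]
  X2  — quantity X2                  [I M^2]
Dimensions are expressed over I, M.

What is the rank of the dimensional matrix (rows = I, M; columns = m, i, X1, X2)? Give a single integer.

2

Exponent matrix [I,M] × [m,i,X1,X2]:
  I: [ 0  1 -2  1]
  M: [ 1  0  0  2]
Row reduction gives pivot columns m,i; rank = 2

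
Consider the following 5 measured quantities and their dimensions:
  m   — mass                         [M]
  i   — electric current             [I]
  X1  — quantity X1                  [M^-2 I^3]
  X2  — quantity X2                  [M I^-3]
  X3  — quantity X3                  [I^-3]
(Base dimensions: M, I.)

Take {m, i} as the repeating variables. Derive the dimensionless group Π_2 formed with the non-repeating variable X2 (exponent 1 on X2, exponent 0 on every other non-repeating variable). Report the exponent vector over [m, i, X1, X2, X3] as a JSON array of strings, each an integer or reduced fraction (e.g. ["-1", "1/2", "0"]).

Dimensional matrix (M×I by m×i×X1×X2×X3):
  M: [ 1  0 -2  1  0]
  I: [ 0  1  3 -3 -3]
RREF → pivots at {m,i} ⇒ r = 2
Repeat: m,i; free: X1,X2,X3
RREF:
  r0: [   1    0   -2    1    0]
  r1: [   0    1    3   -3   -3]
Fix exponent of X2 at 1, X1 at 0, X3 at 0; solve each RREF row for its pivot's exponent:
  r0: exp(m) + (1)·1 = 0 ⇒ exp(m) = -1
  r1: exp(i) + (-3)·1 = 0 ⇒ exp(i) = 3
Π_2 = m^-1 · i^3 · X2

["-1", "3", "0", "1", "0"]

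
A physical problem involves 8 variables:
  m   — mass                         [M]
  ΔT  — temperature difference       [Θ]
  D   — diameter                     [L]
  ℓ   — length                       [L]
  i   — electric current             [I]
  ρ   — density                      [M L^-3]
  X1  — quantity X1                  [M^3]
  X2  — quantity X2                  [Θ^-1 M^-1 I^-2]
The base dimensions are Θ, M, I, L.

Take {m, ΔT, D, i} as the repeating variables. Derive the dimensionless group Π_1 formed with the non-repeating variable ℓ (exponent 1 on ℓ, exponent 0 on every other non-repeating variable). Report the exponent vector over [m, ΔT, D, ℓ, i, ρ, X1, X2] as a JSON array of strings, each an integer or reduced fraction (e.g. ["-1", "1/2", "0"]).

["0", "0", "-1", "1", "0", "0", "0", "0"]

Write exponents as rows Θ,M,I,L / cols m,ΔT,D,ℓ,i,ρ,X1,X2:
  Θ: [ 0  1  0  0  0  0  0 -1]
  M: [ 1  0  0  0  0  1  3 -1]
  I: [ 0  0  0  0  1  0  0 -2]
  L: [ 0  0  1  1  0 -3  0  0]
Row reduction gives pivot columns m,ΔT,D,i; rank = 4
Repeat: m,ΔT,D,i; free: ℓ,ρ,X1,X2
RREF:
  r0: [   1    0    0    0    0    1    3   -1]
  r1: [   0    1    0    0    0    0    0   -1]
  r2: [   0    0    1    1    0   -3    0    0]
  r3: [   0    0    0    0    1    0    0   -2]
Fix exponent of ℓ at 1, ρ at 0, X1 at 0, X2 at 0; solve each RREF row for its pivot's exponent:
  r0: exp(m) + (0)·1 = 0 ⇒ exp(m) = 0
  r1: exp(ΔT) + (0)·1 = 0 ⇒ exp(ΔT) = 0
  r2: exp(D) + (1)·1 = 0 ⇒ exp(D) = -1
  r3: exp(i) + (0)·1 = 0 ⇒ exp(i) = 0
Π_1 = D^-1 · ℓ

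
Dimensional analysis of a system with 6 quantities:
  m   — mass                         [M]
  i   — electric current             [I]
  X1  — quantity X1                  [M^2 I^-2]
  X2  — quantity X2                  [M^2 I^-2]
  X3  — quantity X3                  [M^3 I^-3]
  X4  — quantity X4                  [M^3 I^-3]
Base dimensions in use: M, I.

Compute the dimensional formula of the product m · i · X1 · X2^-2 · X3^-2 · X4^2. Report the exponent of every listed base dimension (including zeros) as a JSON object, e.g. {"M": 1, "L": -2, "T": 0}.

Dimensional matrix (M×I by m×i×X1×X2×X3×X4):
  M: [ 1  0  2  2  3  3]
  I: [ 0  1 -2 -2 -3 -3]
  [M]: (1)·1+(1)·0+(1)·2+(-2)·2+(-2)·3+(2)·3 = -1
  [I]: (1)·0+(1)·1+(1)·-2+(-2)·-2+(-2)·-3+(2)·-3 = 3
⇒ M^-1 I^3

{"M": -1, "I": 3}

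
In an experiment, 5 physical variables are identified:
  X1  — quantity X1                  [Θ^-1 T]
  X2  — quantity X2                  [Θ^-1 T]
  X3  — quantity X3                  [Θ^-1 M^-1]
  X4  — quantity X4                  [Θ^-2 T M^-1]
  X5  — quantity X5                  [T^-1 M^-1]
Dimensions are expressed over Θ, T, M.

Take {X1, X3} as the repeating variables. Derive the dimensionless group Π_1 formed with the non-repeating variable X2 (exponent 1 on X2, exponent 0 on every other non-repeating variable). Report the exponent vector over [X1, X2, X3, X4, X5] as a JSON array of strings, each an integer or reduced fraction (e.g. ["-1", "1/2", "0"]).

["-1", "1", "0", "0", "0"]

Write exponents as rows Θ,T,M / cols X1,X2,X3,X4,X5:
  Θ: [-1 -1 -1 -2  0]
  T: [ 1  1  0  1 -1]
  M: [ 0  0 -1 -1 -1]
Echelon form has 2 nonzero rows (pivots: X1,X3)
Repeat: X1,X3; free: X2,X4,X5
RREF:
  r0: [   1    1    0    1   -1]
  r1: [   0    0    1    1    1]
  r2: [   0    0    0    0    0]
Fix exponent of X2 at 1, X4 at 0, X5 at 0; solve each RREF row for its pivot's exponent:
  r0: exp(X1) + (1)·1 = 0 ⇒ exp(X1) = -1
  r1: exp(X3) + (0)·1 = 0 ⇒ exp(X3) = 0
Π_1 = X1^-1 · X2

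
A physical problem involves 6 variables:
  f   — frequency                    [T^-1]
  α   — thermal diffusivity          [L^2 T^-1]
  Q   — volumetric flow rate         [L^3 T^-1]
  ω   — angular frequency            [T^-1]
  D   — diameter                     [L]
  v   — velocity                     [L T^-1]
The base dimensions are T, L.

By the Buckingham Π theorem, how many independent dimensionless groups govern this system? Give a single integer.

4

Exponent matrix [T,L] × [f,α,Q,ω,D,v]:
  T: [-1 -1 -1 -1  0 -1]
  L: [ 0  2  3  0  1  1]
Echelon form has 2 nonzero rows (pivots: f,α)
n=6, r=2 ⇒ 4 dimensionless groups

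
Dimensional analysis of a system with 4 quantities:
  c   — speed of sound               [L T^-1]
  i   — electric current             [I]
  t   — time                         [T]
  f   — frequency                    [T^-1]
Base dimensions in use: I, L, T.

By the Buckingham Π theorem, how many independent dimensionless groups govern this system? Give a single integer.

Write exponents as rows I,L,T / cols c,i,t,f:
  I: [ 0  1  0  0]
  L: [ 1  0  0  0]
  T: [-1  0  1 -1]
Row reduction gives pivot columns c,i,t; rank = 3
4 vars − rank 3 = 1 Π group

1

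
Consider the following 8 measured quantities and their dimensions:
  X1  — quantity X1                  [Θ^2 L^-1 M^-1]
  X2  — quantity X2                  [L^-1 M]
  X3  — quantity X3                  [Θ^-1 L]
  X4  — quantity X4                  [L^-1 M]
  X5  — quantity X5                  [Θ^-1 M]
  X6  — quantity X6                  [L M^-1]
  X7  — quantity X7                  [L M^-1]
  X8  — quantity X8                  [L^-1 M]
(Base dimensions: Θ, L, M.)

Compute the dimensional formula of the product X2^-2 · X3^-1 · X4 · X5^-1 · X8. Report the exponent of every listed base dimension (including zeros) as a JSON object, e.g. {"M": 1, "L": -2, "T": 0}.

Exponent matrix [Θ,L,M] × [X1,X2,X3,X4,X5,X6,X7,X8]:
  Θ: [ 2  0 -1  0 -1  0  0  0]
  L: [-1 -1  1 -1  0  1  1 -1]
  M: [-1  1  0  1  1 -1 -1  1]
  [Θ]: (-2)·0+(-1)·-1+(1)·0+(-1)·-1+(1)·0 = 2
  [L]: (-2)·-1+(-1)·1+(1)·-1+(-1)·0+(1)·-1 = -1
  [M]: (-2)·1+(-1)·0+(1)·1+(-1)·1+(1)·1 = -1
⇒ Θ^2 L^-1 M^-1

{"Θ": 2, "L": -1, "M": -1}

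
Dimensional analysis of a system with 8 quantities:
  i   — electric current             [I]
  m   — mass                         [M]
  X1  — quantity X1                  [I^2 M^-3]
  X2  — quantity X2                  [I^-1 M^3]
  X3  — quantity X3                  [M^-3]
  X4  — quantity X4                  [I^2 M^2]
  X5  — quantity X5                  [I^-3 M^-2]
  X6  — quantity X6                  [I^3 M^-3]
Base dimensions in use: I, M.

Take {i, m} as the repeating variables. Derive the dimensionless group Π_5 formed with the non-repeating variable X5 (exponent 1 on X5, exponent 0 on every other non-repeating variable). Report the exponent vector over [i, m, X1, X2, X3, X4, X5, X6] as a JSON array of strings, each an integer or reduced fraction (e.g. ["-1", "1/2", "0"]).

Write exponents as rows I,M / cols i,m,X1,X2,X3,X4,X5,X6:
  I: [ 1  0  2 -1  0  2 -3  3]
  M: [ 0  1 -3  3 -3  2 -2 -3]
Echelon form has 2 nonzero rows (pivots: i,m)
Pivot set = {i,m}, free = {X1,X2,X3,X4,X5,X6}
RREF:
  r0: [   1    0    2   -1    0    2   -3    3]
  r1: [   0    1   -3    3   -3    2   -2   -3]
Fix exponent of X5 at 1, X1 at 0, X2 at 0, X3 at 0, X4 at 0, X6 at 0; solve each RREF row for its pivot's exponent:
  r0: exp(i) + (-3)·1 = 0 ⇒ exp(i) = 3
  r1: exp(m) + (-2)·1 = 0 ⇒ exp(m) = 2
Π_5 = i^3 · m^2 · X5

["3", "2", "0", "0", "0", "0", "1", "0"]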